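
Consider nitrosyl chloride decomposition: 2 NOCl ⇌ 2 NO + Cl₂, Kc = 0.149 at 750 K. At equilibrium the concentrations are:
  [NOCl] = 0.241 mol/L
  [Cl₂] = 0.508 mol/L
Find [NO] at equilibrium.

[NO] = 0.131 mol/L

At equilibrium, Kc = [NO]²·[Cl₂] / [NOCl]² = 0.149.
([NO])²·(0.508) / (0.241)² = 0.149
[NO]² = 0.0170 ⇒ [NO] = 0.131 mol/L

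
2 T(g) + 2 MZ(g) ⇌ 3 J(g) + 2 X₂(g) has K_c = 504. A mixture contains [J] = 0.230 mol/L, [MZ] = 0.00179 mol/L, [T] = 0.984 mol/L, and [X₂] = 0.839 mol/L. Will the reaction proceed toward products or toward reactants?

Q_c = [J]³·[X₂]² / ([T]²·[MZ]²) = (0.230)³·(0.839)² / ((0.984)²·(0.00179)²) = 2760
Q_c = 2760 > K_c = 504, so the reverse reaction proceeds.

to the left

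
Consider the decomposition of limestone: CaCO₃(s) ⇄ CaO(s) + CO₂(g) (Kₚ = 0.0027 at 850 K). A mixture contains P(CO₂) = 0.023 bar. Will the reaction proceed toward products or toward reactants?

reverse (toward reactants)

(CaCO₃, CaO are pure solids — omitted from Qₚ.)
Qₚ = P(CO₂) = 0.023
Qₚ = 0.023 > Kₚ = 0.0027, so the reverse reaction proceeds.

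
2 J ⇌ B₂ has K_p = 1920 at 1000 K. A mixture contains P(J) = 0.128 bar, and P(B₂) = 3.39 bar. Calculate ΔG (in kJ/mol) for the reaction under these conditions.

ΔG = -18.5 kJ/mol

Q_p = P(B₂) / P(J)² = (3.39) / (0.128)² = 207
ΔG = RT ln(Q_p/K_p) = (8.314 J mol⁻¹ K⁻¹)(1000 K) × ln(207/1920)
   = (8.314 kJ/mol)(-2.227) = -18.5 kJ/mol
ΔG < 0, so the forward reaction is spontaneous (proceeds forward).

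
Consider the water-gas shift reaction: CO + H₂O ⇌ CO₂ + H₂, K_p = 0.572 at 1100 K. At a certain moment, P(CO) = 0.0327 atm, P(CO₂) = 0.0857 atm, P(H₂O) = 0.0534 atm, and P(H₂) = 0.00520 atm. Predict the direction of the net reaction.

Q_p = P(CO₂)·P(H₂) / (P(CO)·P(H₂O)) = (0.0857)·(0.00520) / ((0.0327)·(0.0534)) = 0.255
Q_p = 0.255 < K_p = 0.572, so the forward reaction proceeds.

to the right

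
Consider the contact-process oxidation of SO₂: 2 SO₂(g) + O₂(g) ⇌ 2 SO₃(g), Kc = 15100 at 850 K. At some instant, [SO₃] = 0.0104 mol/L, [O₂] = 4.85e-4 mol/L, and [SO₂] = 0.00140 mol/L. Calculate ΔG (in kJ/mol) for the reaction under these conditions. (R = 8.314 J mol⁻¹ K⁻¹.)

ΔG = 14.3 kJ/mol

Qc = [SO₃]² / ([SO₂]²·[O₂]) = (0.0104)² / ((0.00140)²·(4.85e-4)) = 1.14e5
ΔG = RT ln(Qc/Kc) = (8.314 J mol⁻¹ K⁻¹)(850 K) × ln(1.14e5/15100)
   = (7.067 kJ/mol)(2.022) = 14.3 kJ/mol
ΔG > 0, so the forward reaction is non-spontaneous (proceeds in reverse).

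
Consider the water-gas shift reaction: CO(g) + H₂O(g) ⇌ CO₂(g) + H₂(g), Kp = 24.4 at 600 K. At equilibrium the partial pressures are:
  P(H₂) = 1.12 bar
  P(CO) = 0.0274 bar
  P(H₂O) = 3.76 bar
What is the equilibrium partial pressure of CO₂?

P(CO₂) = 2.24 bar

At equilibrium, Kp = P(CO₂)·P(H₂) / (P(CO)·P(H₂O)) = 24.4.
(P(CO₂))·(1.12) / ((0.0274)·(3.76)) = 24.4
P(CO₂) = 2.24 bar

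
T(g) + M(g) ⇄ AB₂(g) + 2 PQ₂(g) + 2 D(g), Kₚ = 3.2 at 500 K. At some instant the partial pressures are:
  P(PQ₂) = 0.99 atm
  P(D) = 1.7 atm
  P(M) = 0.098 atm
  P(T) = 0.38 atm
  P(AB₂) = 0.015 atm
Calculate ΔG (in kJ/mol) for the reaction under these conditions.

ΔG = -4.29 kJ/mol

Qₚ = P(AB₂)·P(PQ₂)²·P(D)² / (P(T)·P(M)) = (0.015)·(0.99)²·(1.7)² / ((0.38)·(0.098)) = 1.14
ΔG = RT ln(Qₚ/Kₚ) = (8.314 J mol⁻¹ K⁻¹)(500 K) × ln(1.14/3.2)
   = (4.157 kJ/mol)(-1.032) = -4.29 kJ/mol
ΔG < 0, so the forward reaction is spontaneous (proceeds forward).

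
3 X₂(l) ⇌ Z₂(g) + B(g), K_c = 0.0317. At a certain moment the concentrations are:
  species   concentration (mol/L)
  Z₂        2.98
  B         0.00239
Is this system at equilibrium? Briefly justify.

(X₂ is a pure liquid — omitted from Q_c.)
Q_c = [Z₂]·[B] = (2.98)·(0.00239) = 0.00712
Q_c = 0.00712 < K_c = 0.0317: net forward reaction.

no; Q < K, reaction proceeds forward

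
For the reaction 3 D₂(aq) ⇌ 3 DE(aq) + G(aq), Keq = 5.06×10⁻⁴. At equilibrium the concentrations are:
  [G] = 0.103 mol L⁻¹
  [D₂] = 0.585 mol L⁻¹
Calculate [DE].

[DE] = 0.0994 mol L⁻¹

At equilibrium, Keq = [DE]³·[G] / [D₂]³ = 5.06×10⁻⁴.
([DE])³·(0.103) / (0.585)³ = 5.06×10⁻⁴
[DE]³ = 9.84×10⁻⁴ ⇒ [DE] = 0.0994 mol L⁻¹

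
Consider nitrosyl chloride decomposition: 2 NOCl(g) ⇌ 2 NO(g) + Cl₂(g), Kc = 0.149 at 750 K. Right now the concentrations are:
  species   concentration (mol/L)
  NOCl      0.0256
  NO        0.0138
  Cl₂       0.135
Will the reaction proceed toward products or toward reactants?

Qc = [NO]²·[Cl₂] / [NOCl]² = (0.0138)²·(0.135) / (0.0256)² = 0.0392
Qc = 0.0392 < Kc = 0.149, so the forward reaction proceeds.

forward (toward products)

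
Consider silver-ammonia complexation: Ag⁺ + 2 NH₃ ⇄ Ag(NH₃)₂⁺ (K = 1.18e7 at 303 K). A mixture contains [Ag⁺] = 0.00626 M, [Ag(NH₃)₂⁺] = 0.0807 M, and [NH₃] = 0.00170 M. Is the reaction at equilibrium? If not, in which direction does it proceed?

Q = [Ag(NH₃)₂⁺] / ([Ag⁺]·[NH₃]²) = (0.0807) / ((0.00626)·(0.00170)²) = 4.46e6
Q = 4.46e6 < K = 1.18e7, so the forward reaction proceeds.

forward (toward products)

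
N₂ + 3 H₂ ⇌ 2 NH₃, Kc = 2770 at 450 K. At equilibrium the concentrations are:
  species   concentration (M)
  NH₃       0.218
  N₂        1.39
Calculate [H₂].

At equilibrium, Kc = [NH₃]² / ([N₂]·[H₂]³) = 2770.
(0.218)² / ((1.39)·([H₂])³) = 2770
[H₂]³ = 1.23e-5 ⇒ [H₂] = 0.0231 M

[H₂] = 0.0231 M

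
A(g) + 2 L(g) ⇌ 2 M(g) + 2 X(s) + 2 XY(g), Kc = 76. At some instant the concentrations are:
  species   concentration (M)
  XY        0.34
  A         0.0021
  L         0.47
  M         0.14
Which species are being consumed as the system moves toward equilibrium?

A, L (reactants)

(X is a pure solid — omitted from Qc.)
Qc = [M]²·[XY]² / ([A]·[L]²) = (0.14)²·(0.34)² / ((0.0021)·(0.47)²) = 4.9
Qc = 4.9 < Kc = 76: net forward reaction.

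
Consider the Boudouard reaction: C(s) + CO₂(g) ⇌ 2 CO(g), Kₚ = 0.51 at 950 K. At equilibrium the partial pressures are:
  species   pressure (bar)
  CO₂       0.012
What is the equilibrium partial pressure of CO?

(C is a pure solid — omitted from Kₚ.)
At equilibrium, Kₚ = P(CO)² / P(CO₂) = 0.51.
(P(CO))² / (0.012) = 0.51
P(CO)² = 0.00612 ⇒ P(CO) = 0.078 bar

P(CO) = 0.078 bar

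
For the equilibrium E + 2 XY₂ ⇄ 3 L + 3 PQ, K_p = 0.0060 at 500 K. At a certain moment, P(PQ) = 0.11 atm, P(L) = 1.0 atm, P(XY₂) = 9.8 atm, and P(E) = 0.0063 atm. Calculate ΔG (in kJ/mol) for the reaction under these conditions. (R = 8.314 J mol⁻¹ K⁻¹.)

Q_p = P(L)³·P(PQ)³ / (P(E)·P(XY₂)²) = (1.0)³·(0.11)³ / ((0.0063)·(9.8)²) = 0.00220
ΔG = RT ln(Q_p/K_p) = (8.314 J mol⁻¹ K⁻¹)(500 K) × ln(0.00220/0.0060)
   = (4.157 kJ/mol)(-1.003) = -4.17 kJ/mol
ΔG < 0, so the forward reaction is spontaneous (proceeds forward).

ΔG = -4.17 kJ/mol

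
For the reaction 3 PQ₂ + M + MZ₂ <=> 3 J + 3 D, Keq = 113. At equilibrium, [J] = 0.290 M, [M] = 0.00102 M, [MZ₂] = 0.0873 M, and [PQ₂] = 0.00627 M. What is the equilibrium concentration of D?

[D] = 0.00467 M

At equilibrium, Keq = [J]³·[D]³ / ([PQ₂]³·[M]·[MZ₂]) = 113.
(0.290)³·([D])³ / ((0.00627)³·(0.00102)·(0.0873)) = 113
[D]³ = 1.02×10⁻⁷ ⇒ [D] = 0.00467 M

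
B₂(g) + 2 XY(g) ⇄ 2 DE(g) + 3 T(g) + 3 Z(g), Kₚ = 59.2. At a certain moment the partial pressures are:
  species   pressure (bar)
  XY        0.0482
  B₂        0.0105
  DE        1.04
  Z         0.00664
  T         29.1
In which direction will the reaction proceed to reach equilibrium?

Qₚ = P(DE)²·P(T)³·P(Z)³ / (P(B₂)·P(XY)²) = (1.04)²·(29.1)³·(0.00664)³ / ((0.0105)·(0.0482)²) = 320
Qₚ = 320 > Kₚ = 59.2, so the reverse reaction proceeds.

reverse (toward reactants)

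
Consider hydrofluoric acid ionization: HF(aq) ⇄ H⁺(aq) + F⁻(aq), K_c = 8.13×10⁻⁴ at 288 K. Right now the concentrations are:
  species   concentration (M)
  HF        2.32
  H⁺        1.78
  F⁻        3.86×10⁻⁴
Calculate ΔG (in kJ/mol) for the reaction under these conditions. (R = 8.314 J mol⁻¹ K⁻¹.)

ΔG = -2.42 kJ/mol

Q_c = [H⁺]·[F⁻] / [HF] = (1.78)·(3.86×10⁻⁴) / (2.32) = 2.96×10⁻⁴
ΔG = RT ln(Q_c/K_c) = (8.314 J mol⁻¹ K⁻¹)(288 K) × ln(2.96×10⁻⁴/8.13×10⁻⁴)
   = (2.394 kJ/mol)(-1.010) = -2.42 kJ/mol
ΔG < 0, so the forward reaction is spontaneous (proceeds forward).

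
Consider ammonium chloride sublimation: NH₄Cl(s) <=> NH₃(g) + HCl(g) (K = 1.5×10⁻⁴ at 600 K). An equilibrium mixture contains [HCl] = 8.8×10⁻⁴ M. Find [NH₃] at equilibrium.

[NH₃] = 0.17 M

(NH₄Cl is a pure solid — omitted from K.)
At equilibrium, K = [NH₃]·[HCl] = 1.5×10⁻⁴.
([NH₃])·(8.8×10⁻⁴) = 1.5×10⁻⁴
[NH₃] = 0.170 = 0.17 M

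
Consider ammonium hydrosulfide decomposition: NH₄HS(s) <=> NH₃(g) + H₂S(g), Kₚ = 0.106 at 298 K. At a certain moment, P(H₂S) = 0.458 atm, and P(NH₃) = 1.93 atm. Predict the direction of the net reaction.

reverse (toward reactants)

(NH₄HS is a pure solid — omitted from Qₚ.)
Qₚ = P(NH₃)·P(H₂S) = (1.93)·(0.458) = 0.884
Qₚ = 0.884 > Kₚ = 0.106, so the reverse reaction proceeds.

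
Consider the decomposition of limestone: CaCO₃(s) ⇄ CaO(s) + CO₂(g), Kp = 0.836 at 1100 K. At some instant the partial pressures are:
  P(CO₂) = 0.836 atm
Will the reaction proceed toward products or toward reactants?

(CaCO₃, CaO are pure solids — omitted from Qp.)
Qp = P(CO₂) = 0.836
Qp = 0.836 = Kp, so the system is already at equilibrium.

at equilibrium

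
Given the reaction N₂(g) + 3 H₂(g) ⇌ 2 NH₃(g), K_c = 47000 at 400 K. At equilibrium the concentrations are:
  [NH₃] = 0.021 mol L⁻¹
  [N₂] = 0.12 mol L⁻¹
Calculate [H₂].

[H₂] = 0.0043 mol L⁻¹

At equilibrium, K_c = [NH₃]² / ([N₂]·[H₂]³) = 47000.
(0.021)² / ((0.12)·([H₂])³) = 47000
[H₂]³ = 7.82×10⁻⁸ ⇒ [H₂] = 0.0043 mol L⁻¹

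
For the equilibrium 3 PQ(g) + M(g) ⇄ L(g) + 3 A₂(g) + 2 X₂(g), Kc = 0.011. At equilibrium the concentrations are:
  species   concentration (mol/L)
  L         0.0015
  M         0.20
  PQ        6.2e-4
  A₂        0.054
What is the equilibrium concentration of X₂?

At equilibrium, Kc = [L]·[A₂]³·[X₂]² / ([PQ]³·[M]) = 0.011.
(0.0015)·(0.054)³·([X₂])² / ((6.2e-4)³·(0.20)) = 0.011
[X₂]² = 2.22e-6 ⇒ [X₂] = 0.0015 mol/L

[X₂] = 0.0015 mol/L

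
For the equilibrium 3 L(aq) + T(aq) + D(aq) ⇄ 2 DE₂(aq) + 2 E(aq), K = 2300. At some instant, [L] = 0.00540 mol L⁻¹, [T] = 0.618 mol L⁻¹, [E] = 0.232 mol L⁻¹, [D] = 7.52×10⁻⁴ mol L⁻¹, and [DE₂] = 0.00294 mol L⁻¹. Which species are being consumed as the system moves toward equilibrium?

Q = [DE₂]²·[E]² / ([L]³·[T]·[D]) = (0.00294)²·(0.232)² / ((0.00540)³·(0.618)·(7.52×10⁻⁴)) = 6360
Q = 6360 > K = 2300: net reverse reaction.

DE₂, E (products)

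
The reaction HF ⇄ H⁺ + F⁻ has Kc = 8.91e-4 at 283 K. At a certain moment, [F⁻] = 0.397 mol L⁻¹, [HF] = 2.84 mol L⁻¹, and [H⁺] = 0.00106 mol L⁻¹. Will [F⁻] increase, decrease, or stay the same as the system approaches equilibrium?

increase

Qc = [H⁺]·[F⁻] / [HF] = (0.00106)·(0.397) / (2.84) = 1.48e-4
Qc = 1.48e-4 < Kc = 8.91e-4: net forward reaction.
F⁻ is a product, so it increases.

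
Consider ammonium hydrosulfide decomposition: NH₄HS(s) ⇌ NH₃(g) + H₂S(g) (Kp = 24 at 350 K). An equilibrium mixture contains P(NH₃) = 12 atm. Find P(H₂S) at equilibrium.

P(H₂S) = 2.0 atm

(NH₄HS is a pure solid — omitted from Kp.)
At equilibrium, Kp = P(NH₃)·P(H₂S) = 24.
(12)·(P(H₂S)) = 24
P(H₂S) = 2.00 = 2.0 atm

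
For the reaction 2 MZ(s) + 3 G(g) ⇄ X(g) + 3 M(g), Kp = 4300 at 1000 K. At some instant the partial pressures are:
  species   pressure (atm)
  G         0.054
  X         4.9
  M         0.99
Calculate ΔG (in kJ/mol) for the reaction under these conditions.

(MZ is a pure solid — omitted from Qp.)
Qp = P(X)·P(M)³ / P(G)³ = (4.9)·(0.99)³ / (0.054)³ = 30200
ΔG = RT ln(Qp/Kp) = (8.314 J mol⁻¹ K⁻¹)(1000 K) × ln(30200/4300)
   = (8.314 kJ/mol)(1.949) = 16.2 kJ/mol
ΔG > 0, so the forward reaction is non-spontaneous (proceeds in reverse).

ΔG = 16.2 kJ/mol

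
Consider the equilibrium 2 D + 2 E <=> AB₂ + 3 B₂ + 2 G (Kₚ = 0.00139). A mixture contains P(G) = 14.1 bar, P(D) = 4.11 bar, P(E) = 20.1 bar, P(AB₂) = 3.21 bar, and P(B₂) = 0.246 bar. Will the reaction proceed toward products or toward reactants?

Qₚ = P(AB₂)·P(B₂)³·P(G)² / (P(D)²·P(E)²) = (3.21)·(0.246)³·(14.1)² / ((4.11)²·(20.1)²) = 0.00139
Qₚ = 0.00139 = Kₚ, so the system is already at equilibrium.

at equilibrium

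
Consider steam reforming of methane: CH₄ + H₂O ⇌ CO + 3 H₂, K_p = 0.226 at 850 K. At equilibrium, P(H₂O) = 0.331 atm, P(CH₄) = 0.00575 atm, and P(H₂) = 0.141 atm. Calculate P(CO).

P(CO) = 0.153 atm

At equilibrium, K_p = P(CO)·P(H₂)³ / (P(CH₄)·P(H₂O)) = 0.226.
(P(CO))·(0.141)³ / ((0.00575)·(0.331)) = 0.226
P(CO) = 0.153 atm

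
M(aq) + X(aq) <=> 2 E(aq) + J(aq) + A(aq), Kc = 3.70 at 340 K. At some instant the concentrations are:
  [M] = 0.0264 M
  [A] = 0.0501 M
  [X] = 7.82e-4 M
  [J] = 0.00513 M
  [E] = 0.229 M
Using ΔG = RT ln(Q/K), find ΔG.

Qc = [E]²·[J]·[A] / ([M]·[X]) = (0.229)²·(0.00513)·(0.0501) / ((0.0264)·(7.82e-4)) = 0.653
ΔG = RT ln(Qc/Kc) = (8.314 J mol⁻¹ K⁻¹)(340 K) × ln(0.653/3.70)
   = (2.827 kJ/mol)(-1.735) = -4.90 kJ/mol
ΔG < 0, so the forward reaction is spontaneous (proceeds forward).

ΔG = -4.90 kJ/mol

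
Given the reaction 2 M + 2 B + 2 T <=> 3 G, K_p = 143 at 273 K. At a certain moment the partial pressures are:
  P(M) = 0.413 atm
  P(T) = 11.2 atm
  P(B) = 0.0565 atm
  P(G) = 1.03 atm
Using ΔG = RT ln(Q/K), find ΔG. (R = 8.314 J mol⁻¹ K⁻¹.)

ΔG = -4.97 kJ/mol

Q_p = P(G)³ / (P(M)²·P(B)²·P(T)²) = (1.03)³ / ((0.413)²·(0.0565)²·(11.2)²) = 16.0
ΔG = RT ln(Q_p/K_p) = (8.314 J mol⁻¹ K⁻¹)(273 K) × ln(16.0/143)
   = (2.270 kJ/mol)(-2.190) = -4.97 kJ/mol
ΔG < 0, so the forward reaction is spontaneous (proceeds forward).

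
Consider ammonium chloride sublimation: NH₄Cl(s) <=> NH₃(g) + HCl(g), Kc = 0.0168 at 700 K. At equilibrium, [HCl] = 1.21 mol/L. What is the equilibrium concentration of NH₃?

[NH₃] = 0.0139 mol/L

(NH₄Cl is a pure solid — omitted from Kc.)
At equilibrium, Kc = [NH₃]·[HCl] = 0.0168.
([NH₃])·(1.21) = 0.0168
[NH₃] = 0.0139 mol/L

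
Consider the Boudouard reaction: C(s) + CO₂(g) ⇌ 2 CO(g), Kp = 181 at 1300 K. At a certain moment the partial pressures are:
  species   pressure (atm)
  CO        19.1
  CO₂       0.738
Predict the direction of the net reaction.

(C is a pure solid — omitted from Qp.)
Qp = P(CO)² / P(CO₂) = (19.1)² / (0.738) = 494
Qp = 494 > Kp = 181, so the reverse reaction proceeds.

toward reactants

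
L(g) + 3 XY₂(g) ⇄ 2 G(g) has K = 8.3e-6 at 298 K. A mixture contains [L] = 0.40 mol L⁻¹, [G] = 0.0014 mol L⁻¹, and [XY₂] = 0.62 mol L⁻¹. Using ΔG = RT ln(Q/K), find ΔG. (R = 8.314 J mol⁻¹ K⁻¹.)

ΔG = 2.25 kJ/mol

Q = [G]² / ([L]·[XY₂]³) = (0.0014)² / ((0.40)·(0.62)³) = 2.06e-5
ΔG = RT ln(Q/K) = (8.314 J mol⁻¹ K⁻¹)(298 K) × ln(2.06e-5/8.3e-6)
   = (2.478 kJ/mol)(0.9090) = 2.25 kJ/mol
ΔG > 0, so the forward reaction is non-spontaneous (proceeds in reverse).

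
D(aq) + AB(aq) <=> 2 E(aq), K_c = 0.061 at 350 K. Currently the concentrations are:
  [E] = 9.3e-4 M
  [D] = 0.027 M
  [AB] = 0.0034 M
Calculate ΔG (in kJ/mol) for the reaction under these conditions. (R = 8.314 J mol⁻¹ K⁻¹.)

Q_c = [E]² / ([D]·[AB]) = (9.3e-4)² / ((0.027)·(0.0034)) = 0.00942
ΔG = RT ln(Q_c/K_c) = (8.314 J mol⁻¹ K⁻¹)(350 K) × ln(0.00942/0.061)
   = (2.910 kJ/mol)(-1.868) = -5.44 kJ/mol
ΔG < 0, so the forward reaction is spontaneous (proceeds forward).

ΔG = -5.44 kJ/mol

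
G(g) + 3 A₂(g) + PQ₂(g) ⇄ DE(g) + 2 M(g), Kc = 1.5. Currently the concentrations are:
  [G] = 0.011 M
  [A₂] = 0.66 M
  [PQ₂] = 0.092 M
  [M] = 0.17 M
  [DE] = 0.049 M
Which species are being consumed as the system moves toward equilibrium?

DE, M (products)

Qc = [DE]·[M]² / ([G]·[A₂]³·[PQ₂]) = (0.049)·(0.17)² / ((0.011)·(0.66)³·(0.092)) = 4.9
Qc = 4.9 > Kc = 1.5: net reverse reaction.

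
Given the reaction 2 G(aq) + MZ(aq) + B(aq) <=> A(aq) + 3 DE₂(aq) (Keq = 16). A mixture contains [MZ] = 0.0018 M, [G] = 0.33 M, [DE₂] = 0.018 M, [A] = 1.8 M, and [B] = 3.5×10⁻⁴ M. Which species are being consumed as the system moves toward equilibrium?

Q = [A]·[DE₂]³ / ([G]²·[MZ]·[B]) = (1.8)·(0.018)³ / ((0.33)²·(0.0018)·(3.5×10⁻⁴)) = 150
Q = 150 > Keq = 16: net reverse reaction.

A, DE₂ (products)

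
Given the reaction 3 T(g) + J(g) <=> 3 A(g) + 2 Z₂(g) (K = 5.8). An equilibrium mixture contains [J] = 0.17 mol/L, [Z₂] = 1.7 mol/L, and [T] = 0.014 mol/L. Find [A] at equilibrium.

[A] = 0.0098 mol/L

At equilibrium, K = [A]³·[Z₂]² / ([T]³·[J]) = 5.8.
([A])³·(1.7)² / ((0.014)³·(0.17)) = 5.8
[A]³ = 9.36e-7 ⇒ [A] = 0.0098 mol/L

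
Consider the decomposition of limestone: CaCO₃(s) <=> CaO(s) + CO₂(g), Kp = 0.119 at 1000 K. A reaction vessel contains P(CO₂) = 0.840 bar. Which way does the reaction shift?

(CaCO₃, CaO are pure solids — omitted from Qp.)
Qp = P(CO₂) = 0.840
Qp = 0.840 > Kp = 0.119, so the reverse reaction proceeds.

reverse (toward reactants)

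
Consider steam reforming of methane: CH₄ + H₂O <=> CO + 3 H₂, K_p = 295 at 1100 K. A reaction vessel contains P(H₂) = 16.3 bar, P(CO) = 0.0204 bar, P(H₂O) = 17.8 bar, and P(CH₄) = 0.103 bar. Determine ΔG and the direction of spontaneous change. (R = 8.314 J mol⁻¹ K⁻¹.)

Q_p = P(CO)·P(H₂)³ / (P(CH₄)·P(H₂O)) = (0.0204)·(16.3)³ / ((0.103)·(17.8)) = 48.2
ΔG = RT ln(Q_p/K_p) = (8.314 J mol⁻¹ K⁻¹)(1100 K) × ln(48.2/295)
   = (9.145 kJ/mol)(-1.812) = -16.6 kJ/mol
ΔG < 0, so the forward reaction is spontaneous (proceeds forward).

ΔG = -16.6 kJ/mol; the forward reaction is spontaneous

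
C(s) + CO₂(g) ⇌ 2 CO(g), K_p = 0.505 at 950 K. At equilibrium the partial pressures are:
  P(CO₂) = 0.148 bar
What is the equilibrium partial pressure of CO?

(C is a pure solid — omitted from K_p.)
At equilibrium, K_p = P(CO)² / P(CO₂) = 0.505.
(P(CO))² / (0.148) = 0.505
P(CO)² = 0.0747 ⇒ P(CO) = 0.273 bar

P(CO) = 0.273 bar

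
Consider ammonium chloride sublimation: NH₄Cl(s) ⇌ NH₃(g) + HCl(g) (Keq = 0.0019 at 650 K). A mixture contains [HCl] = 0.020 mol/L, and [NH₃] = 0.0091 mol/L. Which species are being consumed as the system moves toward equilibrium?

(NH₄Cl is a pure solid — omitted from Q.)
Q = [NH₃]·[HCl] = (0.0091)·(0.020) = 1.8e-4
Q = 1.8e-4 < Keq = 0.0019: net forward reaction.

NH₄Cl (reactants)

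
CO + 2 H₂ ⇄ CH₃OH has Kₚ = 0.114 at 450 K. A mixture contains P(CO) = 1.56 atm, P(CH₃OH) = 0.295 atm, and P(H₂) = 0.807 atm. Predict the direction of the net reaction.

Qₚ = P(CH₃OH) / (P(CO)·P(H₂)²) = (0.295) / ((1.56)·(0.807)²) = 0.290
Qₚ = 0.290 > Kₚ = 0.114, so the reverse reaction proceeds.

toward reactants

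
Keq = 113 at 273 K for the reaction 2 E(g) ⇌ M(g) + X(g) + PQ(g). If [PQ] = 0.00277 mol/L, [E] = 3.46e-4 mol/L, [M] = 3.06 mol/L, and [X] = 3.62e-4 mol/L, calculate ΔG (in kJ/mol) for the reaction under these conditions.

Q = [M]·[X]·[PQ] / [E]² = (3.06)·(3.62e-4)·(0.00277) / (3.46e-4)² = 25.6
ΔG = RT ln(Q/Keq) = (8.314 J mol⁻¹ K⁻¹)(273 K) × ln(25.6/113)
   = (2.270 kJ/mol)(-1.485) = -3.37 kJ/mol
ΔG < 0, so the forward reaction is spontaneous (proceeds forward).

ΔG = -3.37 kJ/mol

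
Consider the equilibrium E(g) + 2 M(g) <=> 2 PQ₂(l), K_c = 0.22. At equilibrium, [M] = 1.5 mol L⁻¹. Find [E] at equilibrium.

(PQ₂ is a pure liquid — omitted from K_c.)
At equilibrium, K_c = 1 / ([E]·[M]²) = 0.22.
1 / (([E])·(1.5)²) = 0.22
[E] = 2.02 = 2.0 mol L⁻¹

[E] = 2.0 mol L⁻¹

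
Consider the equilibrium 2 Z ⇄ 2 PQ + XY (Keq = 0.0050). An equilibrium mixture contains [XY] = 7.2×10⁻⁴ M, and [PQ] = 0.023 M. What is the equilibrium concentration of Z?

At equilibrium, Keq = [PQ]²·[XY] / [Z]² = 0.0050.
(0.023)²·(7.2×10⁻⁴) / ([Z])² = 0.0050
[Z]² = 7.62×10⁻⁵ ⇒ [Z] = 0.0087 M

[Z] = 0.0087 M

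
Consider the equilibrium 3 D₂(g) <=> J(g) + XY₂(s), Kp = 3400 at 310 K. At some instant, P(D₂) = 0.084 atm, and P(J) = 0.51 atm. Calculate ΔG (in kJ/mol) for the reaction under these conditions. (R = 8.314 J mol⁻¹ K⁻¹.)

ΔG = -3.54 kJ/mol

(XY₂ is a pure solid — omitted from Qp.)
Qp = P(J) / P(D₂)³ = (0.51) / (0.084)³ = 860
ΔG = RT ln(Qp/Kp) = (8.314 J mol⁻¹ K⁻¹)(310 K) × ln(860/3400)
   = (2.577 kJ/mol)(-1.375) = -3.54 kJ/mol
ΔG < 0, so the forward reaction is spontaneous (proceeds forward).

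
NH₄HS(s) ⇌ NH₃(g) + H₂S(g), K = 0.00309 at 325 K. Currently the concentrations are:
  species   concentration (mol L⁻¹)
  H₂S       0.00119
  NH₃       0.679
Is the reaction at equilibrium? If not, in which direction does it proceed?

in the forward direction

(NH₄HS is a pure solid — omitted from Q.)
Q = [NH₃]·[H₂S] = (0.679)·(0.00119) = 8.08×10⁻⁴
Q = 8.08×10⁻⁴ < K = 0.00309, so the forward reaction proceeds.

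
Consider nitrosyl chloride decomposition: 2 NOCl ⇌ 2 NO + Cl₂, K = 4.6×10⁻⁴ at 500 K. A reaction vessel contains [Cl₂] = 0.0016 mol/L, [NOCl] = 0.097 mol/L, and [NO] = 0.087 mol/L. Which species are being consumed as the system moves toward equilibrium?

NO, Cl₂ (products)

Q = [NO]²·[Cl₂] / [NOCl]² = (0.087)²·(0.0016) / (0.097)² = 0.0013
Q = 0.0013 > K = 4.6×10⁻⁴: net reverse reaction.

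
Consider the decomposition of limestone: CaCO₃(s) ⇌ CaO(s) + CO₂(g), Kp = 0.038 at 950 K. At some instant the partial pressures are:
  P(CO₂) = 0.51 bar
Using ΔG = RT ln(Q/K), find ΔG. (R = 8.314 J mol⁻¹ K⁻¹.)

ΔG = 20.5 kJ/mol

(CaCO₃, CaO are pure solids — omitted from Qp.)
Qp = P(CO₂) = 0.510
ΔG = RT ln(Qp/Kp) = (8.314 J mol⁻¹ K⁻¹)(950 K) × ln(0.510/0.038)
   = (7.898 kJ/mol)(2.597) = 20.5 kJ/mol
ΔG > 0, so the forward reaction is non-spontaneous (proceeds in reverse).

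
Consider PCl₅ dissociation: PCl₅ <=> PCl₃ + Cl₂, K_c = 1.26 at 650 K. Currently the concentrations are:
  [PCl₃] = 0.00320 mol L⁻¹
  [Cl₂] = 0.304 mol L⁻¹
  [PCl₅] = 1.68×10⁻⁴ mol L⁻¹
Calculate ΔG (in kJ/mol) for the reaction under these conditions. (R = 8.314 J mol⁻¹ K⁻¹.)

ΔG = 8.24 kJ/mol

Q_c = [PCl₃]·[Cl₂] / [PCl₅] = (0.00320)·(0.304) / (1.68×10⁻⁴) = 5.79
ΔG = RT ln(Q_c/K_c) = (8.314 J mol⁻¹ K⁻¹)(650 K) × ln(5.79/1.26)
   = (5.404 kJ/mol)(1.525) = 8.24 kJ/mol
ΔG > 0, so the forward reaction is non-spontaneous (proceeds in reverse).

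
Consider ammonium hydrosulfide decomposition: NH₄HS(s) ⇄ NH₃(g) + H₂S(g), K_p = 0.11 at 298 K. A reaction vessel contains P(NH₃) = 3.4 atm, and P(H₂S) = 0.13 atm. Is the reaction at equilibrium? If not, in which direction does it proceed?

(NH₄HS is a pure solid — omitted from Q_p.)
Q_p = P(NH₃)·P(H₂S) = (3.4)·(0.13) = 0.44
Q_p = 0.44 > K_p = 0.11, so the reverse reaction proceeds.

reverse (toward reactants)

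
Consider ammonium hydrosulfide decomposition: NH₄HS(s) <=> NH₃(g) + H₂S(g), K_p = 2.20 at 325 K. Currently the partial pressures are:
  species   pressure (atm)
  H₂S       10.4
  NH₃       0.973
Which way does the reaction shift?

in the reverse direction

(NH₄HS is a pure solid — omitted from Q_p.)
Q_p = P(NH₃)·P(H₂S) = (0.973)·(10.4) = 10.1
Q_p = 10.1 > K_p = 2.20, so the reverse reaction proceeds.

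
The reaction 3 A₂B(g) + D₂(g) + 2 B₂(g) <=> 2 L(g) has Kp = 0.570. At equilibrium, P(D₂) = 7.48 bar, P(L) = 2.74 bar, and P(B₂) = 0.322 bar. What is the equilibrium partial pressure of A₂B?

At equilibrium, Kp = P(L)² / (P(A₂B)³·P(D₂)·P(B₂)²) = 0.570.
(2.74)² / ((P(A₂B))³·(7.48)·(0.322)²) = 0.570
P(A₂B)³ = 17.0 ⇒ P(A₂B) = 2.57 bar

P(A₂B) = 2.57 bar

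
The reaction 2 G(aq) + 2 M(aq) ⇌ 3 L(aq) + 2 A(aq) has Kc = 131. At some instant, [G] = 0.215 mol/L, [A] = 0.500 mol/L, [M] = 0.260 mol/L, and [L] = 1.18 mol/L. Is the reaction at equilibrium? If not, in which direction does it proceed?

neither direction; the system is at equilibrium

Qc = [L]³·[A]² / ([G]²·[M]²) = (1.18)³·(0.500)² / ((0.215)²·(0.260)²) = 131
Qc = 131 = Kc, so the system is already at equilibrium.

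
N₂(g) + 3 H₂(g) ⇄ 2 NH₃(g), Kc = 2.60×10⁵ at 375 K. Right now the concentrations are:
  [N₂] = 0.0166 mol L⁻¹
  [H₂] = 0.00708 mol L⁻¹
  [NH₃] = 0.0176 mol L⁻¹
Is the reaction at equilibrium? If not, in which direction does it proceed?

to the right

Qc = [NH₃]² / ([N₂]·[H₂]³) = (0.0176)² / ((0.0166)·(0.00708)³) = 52600
Qc = 52600 < Kc = 2.60×10⁵, so the forward reaction proceeds.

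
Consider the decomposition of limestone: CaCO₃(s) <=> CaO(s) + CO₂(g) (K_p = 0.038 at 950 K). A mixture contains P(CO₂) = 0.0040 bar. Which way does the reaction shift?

(CaCO₃, CaO are pure solids — omitted from Q_p.)
Q_p = P(CO₂) = 0.0040
Q_p = 0.0040 < K_p = 0.038, so the forward reaction proceeds.

toward products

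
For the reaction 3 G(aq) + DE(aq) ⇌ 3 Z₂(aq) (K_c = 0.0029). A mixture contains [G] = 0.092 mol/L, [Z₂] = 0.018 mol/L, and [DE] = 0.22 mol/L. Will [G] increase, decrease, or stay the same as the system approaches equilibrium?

Q_c = [Z₂]³ / ([G]³·[DE]) = (0.018)³ / ((0.092)³·(0.22)) = 0.034
Q_c = 0.034 > K_c = 0.0029: net reverse reaction.
G is a reactant, so it increases.

increase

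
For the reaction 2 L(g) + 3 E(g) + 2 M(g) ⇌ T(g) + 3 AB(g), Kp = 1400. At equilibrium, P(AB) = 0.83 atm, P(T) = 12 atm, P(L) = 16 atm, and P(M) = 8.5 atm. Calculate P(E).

At equilibrium, Kp = P(T)·P(AB)³ / (P(L)²·P(E)³·P(M)²) = 1400.
(12)·(0.83)³ / ((16)²·(P(E))³·(8.5)²) = 1400
P(E)³ = 2.65×10⁻⁷ ⇒ P(E) = 0.0064 atm

P(E) = 0.0064 atm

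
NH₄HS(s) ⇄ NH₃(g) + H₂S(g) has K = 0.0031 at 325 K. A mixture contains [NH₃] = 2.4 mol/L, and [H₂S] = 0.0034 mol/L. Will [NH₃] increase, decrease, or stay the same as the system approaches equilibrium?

decrease

(NH₄HS is a pure solid — omitted from Q.)
Q = [NH₃]·[H₂S] = (2.4)·(0.0034) = 0.0082
Q = 0.0082 > K = 0.0031: net reverse reaction.
NH₃ is a product, so it decreases.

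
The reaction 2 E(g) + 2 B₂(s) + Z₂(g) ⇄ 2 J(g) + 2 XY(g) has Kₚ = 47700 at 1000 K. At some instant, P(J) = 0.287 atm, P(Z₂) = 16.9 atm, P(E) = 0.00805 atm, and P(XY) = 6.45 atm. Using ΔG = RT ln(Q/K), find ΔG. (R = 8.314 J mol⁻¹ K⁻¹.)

ΔG = -22.6 kJ/mol

(B₂ is a pure solid — omitted from Qₚ.)
Qₚ = P(J)²·P(XY)² / (P(E)²·P(Z₂)) = (0.287)²·(6.45)² / ((0.00805)²·(16.9)) = 3130
ΔG = RT ln(Qₚ/Kₚ) = (8.314 J mol⁻¹ K⁻¹)(1000 K) × ln(3130/47700)
   = (8.314 kJ/mol)(-2.724) = -22.6 kJ/mol
ΔG < 0, so the forward reaction is spontaneous (proceeds forward).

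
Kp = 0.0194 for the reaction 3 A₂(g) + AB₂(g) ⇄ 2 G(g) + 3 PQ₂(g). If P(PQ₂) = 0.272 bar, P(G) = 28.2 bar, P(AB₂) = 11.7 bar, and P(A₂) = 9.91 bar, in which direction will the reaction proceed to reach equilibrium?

in the forward direction

Qp = P(G)²·P(PQ₂)³ / (P(A₂)³·P(AB₂)) = (28.2)²·(0.272)³ / ((9.91)³·(11.7)) = 0.00141
Qp = 0.00141 < Kp = 0.0194, so the forward reaction proceeds.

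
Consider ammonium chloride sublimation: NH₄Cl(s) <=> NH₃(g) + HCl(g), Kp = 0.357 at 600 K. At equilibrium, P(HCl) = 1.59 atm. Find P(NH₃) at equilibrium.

P(NH₃) = 0.225 atm

(NH₄Cl is a pure solid — omitted from Kp.)
At equilibrium, Kp = P(NH₃)·P(HCl) = 0.357.
(P(NH₃))·(1.59) = 0.357
P(NH₃) = 0.225 atm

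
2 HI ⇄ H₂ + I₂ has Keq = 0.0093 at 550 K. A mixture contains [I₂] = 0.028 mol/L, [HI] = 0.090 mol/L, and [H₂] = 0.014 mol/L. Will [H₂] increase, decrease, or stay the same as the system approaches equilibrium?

Q = [H₂]·[I₂] / [HI]² = (0.014)·(0.028) / (0.090)² = 0.048
Q = 0.048 > Keq = 0.0093: net reverse reaction.
H₂ is a product, so it decreases.

decrease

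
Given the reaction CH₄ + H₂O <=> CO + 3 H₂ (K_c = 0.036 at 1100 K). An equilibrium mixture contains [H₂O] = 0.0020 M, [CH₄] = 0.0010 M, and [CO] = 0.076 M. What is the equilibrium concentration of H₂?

[H₂] = 0.0098 M

At equilibrium, K_c = [CO]·[H₂]³ / ([CH₄]·[H₂O]) = 0.036.
(0.076)·([H₂])³ / ((0.0010)·(0.0020)) = 0.036
[H₂]³ = 9.47×10⁻⁷ ⇒ [H₂] = 0.0098 M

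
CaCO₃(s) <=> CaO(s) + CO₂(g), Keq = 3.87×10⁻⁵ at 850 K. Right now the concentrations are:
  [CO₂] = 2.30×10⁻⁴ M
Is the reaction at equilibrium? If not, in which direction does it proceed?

in the reverse direction

(CaCO₃, CaO are pure solids — omitted from Q.)
Q = [CO₂] = 2.30×10⁻⁴
Q = 2.30×10⁻⁴ > Keq = 3.87×10⁻⁵, so the reverse reaction proceeds.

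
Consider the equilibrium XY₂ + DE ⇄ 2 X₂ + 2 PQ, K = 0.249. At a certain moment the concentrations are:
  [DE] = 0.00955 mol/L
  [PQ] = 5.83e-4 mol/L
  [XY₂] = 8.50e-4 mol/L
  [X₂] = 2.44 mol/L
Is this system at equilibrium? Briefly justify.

Q = [X₂]²·[PQ]² / ([XY₂]·[DE]) = (2.44)²·(5.83e-4)² / ((8.50e-4)·(0.00955)) = 0.249
Q = 0.249 = K; the system is at equilibrium.

yes, at equilibrium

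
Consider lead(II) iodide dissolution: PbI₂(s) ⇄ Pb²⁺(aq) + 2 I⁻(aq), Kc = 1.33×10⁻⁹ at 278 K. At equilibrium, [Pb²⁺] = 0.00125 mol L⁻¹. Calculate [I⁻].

(PbI₂ is a pure solid — omitted from Kc.)
At equilibrium, Kc = [Pb²⁺]·[I⁻]² = 1.33×10⁻⁹.
(0.00125)·([I⁻])² = 1.33×10⁻⁹
[I⁻]² = 1.06×10⁻⁶ ⇒ [I⁻] = 0.00103 mol L⁻¹

[I⁻] = 0.00103 mol L⁻¹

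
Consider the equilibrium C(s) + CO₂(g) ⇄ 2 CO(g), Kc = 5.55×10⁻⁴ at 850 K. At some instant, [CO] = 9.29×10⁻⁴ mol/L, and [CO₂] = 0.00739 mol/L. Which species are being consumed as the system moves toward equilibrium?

C, CO₂ (reactants)

(C is a pure solid — omitted from Qc.)
Qc = [CO]² / [CO₂] = (9.29×10⁻⁴)² / (0.00739) = 1.17×10⁻⁴
Qc = 1.17×10⁻⁴ < Kc = 5.55×10⁻⁴: net forward reaction.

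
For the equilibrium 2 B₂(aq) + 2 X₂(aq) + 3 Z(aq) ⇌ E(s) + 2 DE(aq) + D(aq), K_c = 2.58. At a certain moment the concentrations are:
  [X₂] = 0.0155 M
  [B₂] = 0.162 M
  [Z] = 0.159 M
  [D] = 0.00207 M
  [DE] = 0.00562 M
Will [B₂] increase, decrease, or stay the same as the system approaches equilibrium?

(E is a pure solid — omitted from Q_c.)
Q_c = [DE]²·[D] / ([B₂]²·[X₂]²·[Z]³) = (0.00562)²·(0.00207) / ((0.162)²·(0.0155)²·(0.159)³) = 2.58
Q_c = 2.58 = K_c; the system is at equilibrium.

stay the same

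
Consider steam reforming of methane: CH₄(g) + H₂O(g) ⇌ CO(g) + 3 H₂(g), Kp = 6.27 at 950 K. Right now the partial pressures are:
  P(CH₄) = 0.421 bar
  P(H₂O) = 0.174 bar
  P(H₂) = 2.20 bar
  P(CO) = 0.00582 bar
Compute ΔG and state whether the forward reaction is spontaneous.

ΔG = -15.8 kJ/mol; the forward reaction is spontaneous

Qp = P(CO)·P(H₂)³ / (P(CH₄)·P(H₂O)) = (0.00582)·(2.20)³ / ((0.421)·(0.174)) = 0.846
ΔG = RT ln(Qp/Kp) = (8.314 J mol⁻¹ K⁻¹)(950 K) × ln(0.846/6.27)
   = (7.898 kJ/mol)(-2.003) = -15.8 kJ/mol
ΔG < 0, so the forward reaction is spontaneous (proceeds forward).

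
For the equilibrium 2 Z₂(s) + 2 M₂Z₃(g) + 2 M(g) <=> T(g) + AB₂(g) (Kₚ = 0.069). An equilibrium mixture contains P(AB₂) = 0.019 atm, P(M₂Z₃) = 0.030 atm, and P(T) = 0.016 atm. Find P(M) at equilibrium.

P(M) = 2.2 atm

(Z₂ is a pure solid — omitted from Kₚ.)
At equilibrium, Kₚ = P(T)·P(AB₂) / (P(M₂Z₃)²·P(M)²) = 0.069.
(0.016)·(0.019) / ((0.030)²·(P(M))²) = 0.069
P(M)² = 4.90 ⇒ P(M) = 2.2 atm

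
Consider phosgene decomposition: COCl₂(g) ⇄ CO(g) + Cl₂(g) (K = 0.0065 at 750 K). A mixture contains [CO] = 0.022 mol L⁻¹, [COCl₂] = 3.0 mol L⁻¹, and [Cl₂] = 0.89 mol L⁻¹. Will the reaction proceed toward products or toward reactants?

at equilibrium

Q = [CO]·[Cl₂] / [COCl₂] = (0.022)·(0.89) / (3.0) = 0.0065
Q = 0.0065 = K, so the system is already at equilibrium.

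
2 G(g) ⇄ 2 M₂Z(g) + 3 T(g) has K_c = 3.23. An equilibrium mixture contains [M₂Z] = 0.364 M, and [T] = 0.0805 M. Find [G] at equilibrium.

At equilibrium, K_c = [M₂Z]²·[T]³ / [G]² = 3.23.
(0.364)²·(0.0805)³ / ([G])² = 3.23
[G]² = 2.14×10⁻⁵ ⇒ [G] = 0.00463 M

[G] = 0.00463 M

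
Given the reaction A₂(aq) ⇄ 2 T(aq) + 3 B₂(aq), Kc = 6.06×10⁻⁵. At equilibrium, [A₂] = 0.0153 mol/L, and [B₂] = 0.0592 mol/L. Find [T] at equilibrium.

[T] = 0.0668 mol/L

At equilibrium, Kc = [T]²·[B₂]³ / [A₂] = 6.06×10⁻⁵.
([T])²·(0.0592)³ / (0.0153) = 6.06×10⁻⁵
[T]² = 0.00447 ⇒ [T] = 0.0668 mol/L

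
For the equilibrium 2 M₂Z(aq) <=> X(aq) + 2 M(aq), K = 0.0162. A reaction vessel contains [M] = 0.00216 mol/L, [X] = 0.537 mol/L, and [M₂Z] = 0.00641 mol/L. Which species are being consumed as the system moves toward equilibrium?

Q = [X]·[M]² / [M₂Z]² = (0.537)·(0.00216)² / (0.00641)² = 0.0610
Q = 0.0610 > K = 0.0162: net reverse reaction.

X, M (products)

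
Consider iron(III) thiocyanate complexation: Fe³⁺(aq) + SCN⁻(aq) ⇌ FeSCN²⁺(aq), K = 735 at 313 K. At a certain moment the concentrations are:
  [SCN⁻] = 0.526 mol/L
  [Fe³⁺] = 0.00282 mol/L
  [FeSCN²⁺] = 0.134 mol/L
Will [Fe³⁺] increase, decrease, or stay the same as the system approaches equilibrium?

decrease

Q = [FeSCN²⁺] / ([Fe³⁺]·[SCN⁻]) = (0.134) / ((0.00282)·(0.526)) = 90.3
Q = 90.3 < K = 735: net forward reaction.
Fe³⁺ is a reactant, so it decreases.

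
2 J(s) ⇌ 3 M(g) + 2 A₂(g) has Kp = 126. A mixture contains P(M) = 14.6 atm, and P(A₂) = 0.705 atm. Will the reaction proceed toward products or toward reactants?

(J is a pure solid — omitted from Qp.)
Qp = P(M)³·P(A₂)² = (14.6)³·(0.705)² = 1550
Qp = 1550 > Kp = 126, so the reverse reaction proceeds.

reverse (toward reactants)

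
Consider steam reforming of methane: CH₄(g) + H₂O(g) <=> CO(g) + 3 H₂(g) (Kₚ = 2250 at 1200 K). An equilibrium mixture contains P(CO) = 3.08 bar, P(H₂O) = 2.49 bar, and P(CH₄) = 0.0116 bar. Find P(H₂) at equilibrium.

P(H₂) = 2.76 bar

At equilibrium, Kₚ = P(CO)·P(H₂)³ / (P(CH₄)·P(H₂O)) = 2250.
(3.08)·(P(H₂))³ / ((0.0116)·(2.49)) = 2250
P(H₂)³ = 21.1 ⇒ P(H₂) = 2.76 bar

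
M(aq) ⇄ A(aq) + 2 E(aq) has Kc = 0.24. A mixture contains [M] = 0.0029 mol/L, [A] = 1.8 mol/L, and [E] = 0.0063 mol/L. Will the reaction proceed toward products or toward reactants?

in the forward direction

Qc = [A]·[E]² / [M] = (1.8)·(0.0063)² / (0.0029) = 0.025
Qc = 0.025 < Kc = 0.24, so the forward reaction proceeds.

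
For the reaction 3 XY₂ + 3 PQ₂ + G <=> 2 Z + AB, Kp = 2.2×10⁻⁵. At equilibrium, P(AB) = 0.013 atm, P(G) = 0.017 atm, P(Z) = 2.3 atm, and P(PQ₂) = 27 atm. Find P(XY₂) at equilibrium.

P(XY₂) = 2.1 atm

At equilibrium, Kp = P(Z)²·P(AB) / (P(XY₂)³·P(PQ₂)³·P(G)) = 2.2×10⁻⁵.
(2.3)²·(0.013) / ((P(XY₂))³·(27)³·(0.017)) = 2.2×10⁻⁵
P(XY₂)³ = 9.34 ⇒ P(XY₂) = 2.1 atm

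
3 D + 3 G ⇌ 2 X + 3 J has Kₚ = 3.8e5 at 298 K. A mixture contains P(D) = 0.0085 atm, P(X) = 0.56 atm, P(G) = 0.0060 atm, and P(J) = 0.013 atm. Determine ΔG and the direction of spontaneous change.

Qₚ = P(X)²·P(J)³ / (P(D)³·P(G)³) = (0.56)²·(0.013)³ / ((0.0085)³·(0.0060)³) = 5.19e6
ΔG = RT ln(Qₚ/Kₚ) = (8.314 J mol⁻¹ K⁻¹)(298 K) × ln(5.19e6/3.8e5)
   = (2.478 kJ/mol)(2.614) = 6.48 kJ/mol
ΔG > 0, so the forward reaction is non-spontaneous (proceeds in reverse).

ΔG = 6.48 kJ/mol; the forward reaction is non-spontaneous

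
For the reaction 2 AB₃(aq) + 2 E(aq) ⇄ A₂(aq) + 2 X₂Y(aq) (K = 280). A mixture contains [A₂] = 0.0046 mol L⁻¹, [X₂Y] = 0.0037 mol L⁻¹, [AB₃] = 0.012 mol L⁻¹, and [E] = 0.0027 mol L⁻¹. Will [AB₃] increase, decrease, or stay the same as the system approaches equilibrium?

decrease

Q = [A₂]·[X₂Y]² / ([AB₃]²·[E]²) = (0.0046)·(0.0037)² / ((0.012)²·(0.0027)²) = 60
Q = 60 < K = 280: net forward reaction.
AB₃ is a reactant, so it decreases.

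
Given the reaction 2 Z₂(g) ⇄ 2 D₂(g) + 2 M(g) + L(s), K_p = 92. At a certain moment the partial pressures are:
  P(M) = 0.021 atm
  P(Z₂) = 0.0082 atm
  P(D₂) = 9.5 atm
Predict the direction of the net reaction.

(L is a pure solid — omitted from Q_p.)
Q_p = P(D₂)²·P(M)² / P(Z₂)² = (9.5)²·(0.021)² / (0.0082)² = 590
Q_p = 590 > K_p = 92, so the reverse reaction proceeds.

reverse (toward reactants)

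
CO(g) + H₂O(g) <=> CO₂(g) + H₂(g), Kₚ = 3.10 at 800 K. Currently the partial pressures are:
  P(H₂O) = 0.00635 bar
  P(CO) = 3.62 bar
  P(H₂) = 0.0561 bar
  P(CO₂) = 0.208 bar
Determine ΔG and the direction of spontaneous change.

Qₚ = P(CO₂)·P(H₂) / (P(CO)·P(H₂O)) = (0.208)·(0.0561) / ((3.62)·(0.00635)) = 0.508
ΔG = RT ln(Qₚ/Kₚ) = (8.314 J mol⁻¹ K⁻¹)(800 K) × ln(0.508/3.10)
   = (6.651 kJ/mol)(-1.809) = -12.0 kJ/mol
ΔG < 0, so the forward reaction is spontaneous (proceeds forward).

ΔG = -12.0 kJ/mol; the forward reaction is spontaneous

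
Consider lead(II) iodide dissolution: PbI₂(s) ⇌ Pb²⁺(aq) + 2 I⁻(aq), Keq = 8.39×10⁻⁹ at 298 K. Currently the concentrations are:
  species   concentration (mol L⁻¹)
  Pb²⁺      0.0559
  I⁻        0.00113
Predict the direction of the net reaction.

toward reactants

(PbI₂ is a pure solid — omitted from Q.)
Q = [Pb²⁺]·[I⁻]² = (0.0559)·(0.00113)² = 7.14×10⁻⁸
Q = 7.14×10⁻⁸ > Keq = 8.39×10⁻⁹, so the reverse reaction proceeds.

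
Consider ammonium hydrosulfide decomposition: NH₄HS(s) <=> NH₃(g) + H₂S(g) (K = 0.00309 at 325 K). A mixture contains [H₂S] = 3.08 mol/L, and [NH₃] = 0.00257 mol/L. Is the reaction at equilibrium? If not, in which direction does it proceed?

in the reverse direction

(NH₄HS is a pure solid — omitted from Q.)
Q = [NH₃]·[H₂S] = (0.00257)·(3.08) = 0.00792
Q = 0.00792 > K = 0.00309, so the reverse reaction proceeds.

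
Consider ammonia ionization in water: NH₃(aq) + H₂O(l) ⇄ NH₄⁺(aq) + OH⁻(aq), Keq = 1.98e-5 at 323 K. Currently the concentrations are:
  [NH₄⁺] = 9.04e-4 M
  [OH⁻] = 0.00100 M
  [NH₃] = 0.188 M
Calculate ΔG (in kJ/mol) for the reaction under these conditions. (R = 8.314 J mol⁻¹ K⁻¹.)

ΔG = -3.80 kJ/mol

(H₂O is a pure liquid — omitted from Q.)
Q = [NH₄⁺]·[OH⁻] / [NH₃] = (9.04e-4)·(0.00100) / (0.188) = 4.81e-6
ΔG = RT ln(Q/Keq) = (8.314 J mol⁻¹ K⁻¹)(323 K) × ln(4.81e-6/1.98e-5)
   = (2.685 kJ/mol)(-1.415) = -3.80 kJ/mol
ΔG < 0, so the forward reaction is spontaneous (proceeds forward).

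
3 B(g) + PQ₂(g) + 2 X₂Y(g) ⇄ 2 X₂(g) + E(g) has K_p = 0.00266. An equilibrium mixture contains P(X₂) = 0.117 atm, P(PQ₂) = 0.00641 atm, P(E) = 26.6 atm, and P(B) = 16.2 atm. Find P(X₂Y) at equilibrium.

P(X₂Y) = 2.24 atm

At equilibrium, K_p = P(X₂)²·P(E) / (P(B)³·P(PQ₂)·P(X₂Y)²) = 0.00266.
(0.117)²·(26.6) / ((16.2)³·(0.00641)·(P(X₂Y))²) = 0.00266
P(X₂Y)² = 5.02 ⇒ P(X₂Y) = 2.24 atm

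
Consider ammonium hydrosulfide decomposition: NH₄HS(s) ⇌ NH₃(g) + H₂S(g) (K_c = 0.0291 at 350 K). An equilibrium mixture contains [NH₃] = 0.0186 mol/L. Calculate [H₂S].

[H₂S] = 1.56 mol/L

(NH₄HS is a pure solid — omitted from K_c.)
At equilibrium, K_c = [NH₃]·[H₂S] = 0.0291.
(0.0186)·([H₂S]) = 0.0291
[H₂S] = 1.56 mol/L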